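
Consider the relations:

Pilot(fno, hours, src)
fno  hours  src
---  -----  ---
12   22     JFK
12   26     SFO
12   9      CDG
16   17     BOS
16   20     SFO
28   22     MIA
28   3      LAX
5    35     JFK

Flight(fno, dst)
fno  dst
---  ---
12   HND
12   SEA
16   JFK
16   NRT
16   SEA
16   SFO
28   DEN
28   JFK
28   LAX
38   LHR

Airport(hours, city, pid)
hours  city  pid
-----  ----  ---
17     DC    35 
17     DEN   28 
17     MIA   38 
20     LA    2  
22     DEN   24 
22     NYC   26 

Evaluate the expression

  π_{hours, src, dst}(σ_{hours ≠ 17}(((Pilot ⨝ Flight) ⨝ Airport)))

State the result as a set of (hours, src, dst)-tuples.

Joining Pilot and Flight on fno yields {(12, 22, JFK, HND), (12, 22, JFK, SEA), (12, 26, SFO, HND), (12, 26, SFO, SEA), (12, 9, CDG, HND), (12, 9, CDG, SEA), (16, 17, BOS, JFK), (16, 17, BOS, NRT), (16, 17, BOS, SEA), (16, 17, BOS, SFO), (16, 20, SFO, JFK), (16, 20, SFO, NRT), (16, 20, SFO, SEA), (16, 20, SFO, SFO), (28, 22, MIA, DEN), (28, 22, MIA, JFK), (28, 22, MIA, LAX), (28, 3, LAX, DEN), (28, 3, LAX, JFK), (28, 3, LAX, LAX)}.
Joining (Pilot ⨝ Flight) and Airport on hours yields {(12, 22, JFK, HND, DEN, 24), (12, 22, JFK, HND, NYC, 26), (12, 22, JFK, SEA, DEN, 24), (12, 22, JFK, SEA, NYC, 26), (16, 17, BOS, JFK, DC, 35), (16, 17, BOS, JFK, DEN, 28), (16, 17, BOS, JFK, MIA, 38), (16, 17, BOS, NRT, DC, 35), (16, 17, BOS, NRT, DEN, 28), (16, 17, BOS, NRT, MIA, 38), (16, 17, BOS, SEA, DC, 35), (16, 17, BOS, SEA, DEN, 28), (16, 17, BOS, SEA, MIA, 38), (16, 17, BOS, SFO, DC, 35), (16, 17, BOS, SFO, DEN, 28), (16, 17, BOS, SFO, MIA, 38), (16, 20, SFO, JFK, LA, 2), (16, 20, SFO, NRT, LA, 2), (16, 20, SFO, SEA, LA, 2), (16, 20, SFO, SFO, LA, 2), (28, 22, MIA, DEN, DEN, 24), (28, 22, MIA, DEN, NYC, 26), (28, 22, MIA, JFK, DEN, 24), (28, 22, MIA, JFK, NYC, 26), (28, 22, MIA, LAX, DEN, 24), (28, 22, MIA, LAX, NYC, 26)}.
Filtering on hours ≠ 17 leaves {(12, 22, JFK, HND, DEN, 24), (12, 22, JFK, HND, NYC, 26), (12, 22, JFK, SEA, DEN, 24), (12, 22, JFK, SEA, NYC, 26), (16, 20, SFO, JFK, LA, 2), (16, 20, SFO, NRT, LA, 2), (16, 20, SFO, SEA, LA, 2), (16, 20, SFO, SFO, LA, 2), (28, 22, MIA, DEN, DEN, 24), (28, 22, MIA, DEN, NYC, 26), (28, 22, MIA, JFK, DEN, 24), (28, 22, MIA, JFK, NYC, 26), (28, 22, MIA, LAX, DEN, 24), (28, 22, MIA, LAX, NYC, 26)}.
π_{hours, src, dst} gives {(20, SFO, JFK), (20, SFO, NRT), (20, SFO, SEA), (20, SFO, SFO), (22, JFK, HND), (22, JFK, SEA), (22, MIA, DEN), (22, MIA, JFK), (22, MIA, LAX)} (5 duplicate(s) eliminated).

{(20, SFO, JFK), (20, SFO, NRT), (20, SFO, SEA), (20, SFO, SFO), (22, JFK, HND), (22, JFK, SEA), (22, MIA, DEN), (22, MIA, JFK), (22, MIA, LAX)}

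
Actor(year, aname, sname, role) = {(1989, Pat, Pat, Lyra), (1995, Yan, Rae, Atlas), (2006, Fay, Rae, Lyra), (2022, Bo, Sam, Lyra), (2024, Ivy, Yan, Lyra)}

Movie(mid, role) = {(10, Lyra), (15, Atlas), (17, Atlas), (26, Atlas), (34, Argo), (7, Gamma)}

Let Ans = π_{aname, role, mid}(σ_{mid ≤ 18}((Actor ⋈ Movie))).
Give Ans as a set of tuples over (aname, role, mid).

Natural join on role: {(1989, Pat, Pat, Lyra, 10), (1995, Yan, Rae, Atlas, 15), (1995, Yan, Rae, Atlas, 17), (1995, Yan, Rae, Atlas, 26), (2006, Fay, Rae, Lyra, 10), (2022, Bo, Sam, Lyra, 10), (2024, Ivy, Yan, Lyra, 10)}
σ[mid ≤ 18]: keep tuples satisfying mid ≤ 18 → {(1989, Pat, Pat, Lyra, 10), (1995, Yan, Rae, Atlas, 15), (1995, Yan, Rae, Atlas, 17), (2006, Fay, Rae, Lyra, 10), (2022, Bo, Sam, Lyra, 10), (2024, Ivy, Yan, Lyra, 10)}
Projecting to aname, role, mid: {(Bo, Lyra, 10), (Fay, Lyra, 10), (Ivy, Lyra, 10), (Pat, Lyra, 10), (Yan, Atlas, 15), (Yan, Atlas, 17)}

{(Bo, Lyra, 10), (Fay, Lyra, 10), (Ivy, Lyra, 10), (Pat, Lyra, 10), (Yan, Atlas, 15), (Yan, Atlas, 17)}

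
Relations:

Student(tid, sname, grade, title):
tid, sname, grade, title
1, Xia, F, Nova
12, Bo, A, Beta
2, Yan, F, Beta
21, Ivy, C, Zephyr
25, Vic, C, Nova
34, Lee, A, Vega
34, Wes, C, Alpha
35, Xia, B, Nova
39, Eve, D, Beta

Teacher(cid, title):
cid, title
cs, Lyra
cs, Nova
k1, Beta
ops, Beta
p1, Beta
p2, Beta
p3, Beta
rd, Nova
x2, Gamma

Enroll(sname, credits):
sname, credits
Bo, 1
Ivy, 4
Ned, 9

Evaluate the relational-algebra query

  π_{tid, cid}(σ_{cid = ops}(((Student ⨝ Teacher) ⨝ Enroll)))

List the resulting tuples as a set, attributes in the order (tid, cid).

Natural join on title: {(1, Xia, F, Nova, cs), (1, Xia, F, Nova, rd), (12, Bo, A, Beta, k1), (12, Bo, A, Beta, ops), (12, Bo, A, Beta, p1), (12, Bo, A, Beta, p2), (12, Bo, A, Beta, p3), (2, Yan, F, Beta, k1), (2, Yan, F, Beta, ops), (2, Yan, F, Beta, p1), (2, Yan, F, Beta, p2), (2, Yan, F, Beta, p3), (25, Vic, C, Nova, cs), (25, Vic, C, Nova, rd), (35, Xia, B, Nova, cs), (35, Xia, B, Nova, rd), (39, Eve, D, Beta, k1), (39, Eve, D, Beta, ops), (39, Eve, D, Beta, p1), (39, Eve, D, Beta, p2), (39, Eve, D, Beta, p3)}
Natural join on sname: {(12, Bo, A, Beta, k1, 1), (12, Bo, A, Beta, ops, 1), (12, Bo, A, Beta, p1, 1), (12, Bo, A, Beta, p2, 1), (12, Bo, A, Beta, p3, 1)}
Apply σ_{cid = ops}; surviving tuples: {(12, Bo, A, Beta, ops, 1)}
Projecting to tid, cid: {(12, ops)}

{(12, ops)}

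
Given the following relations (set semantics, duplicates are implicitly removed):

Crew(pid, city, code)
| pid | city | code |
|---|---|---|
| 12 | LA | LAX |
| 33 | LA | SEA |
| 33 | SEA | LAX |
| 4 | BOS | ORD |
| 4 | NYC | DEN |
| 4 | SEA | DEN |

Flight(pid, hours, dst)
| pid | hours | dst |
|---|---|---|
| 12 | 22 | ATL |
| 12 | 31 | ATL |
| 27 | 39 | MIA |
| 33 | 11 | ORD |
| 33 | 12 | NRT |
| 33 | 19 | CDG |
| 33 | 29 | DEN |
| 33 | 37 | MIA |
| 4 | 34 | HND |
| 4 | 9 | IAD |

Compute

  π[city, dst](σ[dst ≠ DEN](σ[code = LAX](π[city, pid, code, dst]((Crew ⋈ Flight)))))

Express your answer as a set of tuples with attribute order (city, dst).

Crew ⋈ Flight (natural join on pid): {(12, LA, LAX, 22, ATL), (12, LA, LAX, 31, ATL), (33, LA, SEA, 11, ORD), (33, LA, SEA, 12, NRT), (33, LA, SEA, 19, CDG), (33, LA, SEA, 29, DEN), (33, LA, SEA, 37, MIA), (33, SEA, LAX, 11, ORD), (33, SEA, LAX, 12, NRT), (33, SEA, LAX, 19, CDG), (33, SEA, LAX, 29, DEN), (33, SEA, LAX, 37, MIA), (4, BOS, ORD, 34, HND), (4, BOS, ORD, 9, IAD), (4, NYC, DEN, 34, HND), (4, NYC, DEN, 9, IAD), (4, SEA, DEN, 34, HND), (4, SEA, DEN, 9, IAD)}
Projecting to city, pid, code, dst (1 duplicate(s) eliminated): {(BOS, 4, ORD, HND), (BOS, 4, ORD, IAD), (LA, 12, LAX, ATL), (LA, 33, SEA, CDG), (LA, 33, SEA, DEN), (LA, 33, SEA, MIA), (LA, 33, SEA, NRT), (LA, 33, SEA, ORD), (NYC, 4, DEN, HND), (NYC, 4, DEN, IAD), (SEA, 33, LAX, CDG), (SEA, 33, LAX, DEN), (SEA, 33, LAX, MIA), (SEA, 33, LAX, NRT), (SEA, 33, LAX, ORD), (SEA, 4, DEN, HND), (SEA, 4, DEN, IAD)}
Apply σ_{code = LAX}; surviving tuples: {(LA, 12, LAX, ATL), (SEA, 33, LAX, CDG), (SEA, 33, LAX, DEN), (SEA, 33, LAX, MIA), (SEA, 33, LAX, NRT), (SEA, 33, LAX, ORD)}
Apply σ_{dst ≠ DEN}; surviving tuples: {(LA, 12, LAX, ATL), (SEA, 33, LAX, CDG), (SEA, 33, LAX, MIA), (SEA, 33, LAX, NRT), (SEA, 33, LAX, ORD)}
Projecting to city, dst: {(LA, ATL), (SEA, CDG), (SEA, MIA), (SEA, NRT), (SEA, ORD)}

{(LA, ATL), (SEA, CDG), (SEA, MIA), (SEA, NRT), (SEA, ORD)}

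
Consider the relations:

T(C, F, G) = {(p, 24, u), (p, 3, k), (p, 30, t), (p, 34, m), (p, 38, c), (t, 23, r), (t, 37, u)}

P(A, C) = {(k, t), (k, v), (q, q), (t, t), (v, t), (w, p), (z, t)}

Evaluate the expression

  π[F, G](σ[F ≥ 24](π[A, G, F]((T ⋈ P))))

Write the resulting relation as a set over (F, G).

{(24, u), (30, t), (34, m), (37, u), (38, c)}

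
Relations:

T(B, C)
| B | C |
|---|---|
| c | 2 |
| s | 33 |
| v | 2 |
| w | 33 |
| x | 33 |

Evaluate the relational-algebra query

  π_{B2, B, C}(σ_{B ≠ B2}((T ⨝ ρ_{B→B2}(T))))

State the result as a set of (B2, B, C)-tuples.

ρ[B→B2]: schema becomes (B2, C); tuples unchanged.
Natural join on C: {(c, 2, c), (c, 2, v), (s, 33, s), (s, 33, w), (s, 33, x), (v, 2, c), (v, 2, v), (w, 33, s), (w, 33, w), (w, 33, x), (x, 33, s), (x, 33, w), (x, 33, x)}
Filtering on B ≠ B2 leaves {(c, 2, v), (s, 33, w), (s, 33, x), (v, 2, c), (w, 33, s), (w, 33, x), (x, 33, s), (x, 33, w)}.
π[B2, B, C]: project onto (B2, B, C) → {(c, v, 2), (s, w, 33), (s, x, 33), (v, c, 2), (w, s, 33), (w, x, 33), (x, s, 33), (x, w, 33)}

{(c, v, 2), (s, w, 33), (s, x, 33), (v, c, 2), (w, s, 33), (w, x, 33), (x, s, 33), (x, w, 33)}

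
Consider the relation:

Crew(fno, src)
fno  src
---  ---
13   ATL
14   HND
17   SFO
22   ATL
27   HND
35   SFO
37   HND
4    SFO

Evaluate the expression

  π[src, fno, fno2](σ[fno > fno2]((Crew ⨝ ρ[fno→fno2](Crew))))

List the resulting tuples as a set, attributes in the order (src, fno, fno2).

ρ[fno→fno2]: schema becomes (fno2, src); tuples unchanged.
Joining Crew and ρ[fno→fno2](Crew) on src yields {(13, ATL, 13), (13, ATL, 22), (14, HND, 14), (14, HND, 27), (14, HND, 37), (17, SFO, 17), (17, SFO, 35), (17, SFO, 4), (22, ATL, 13), (22, ATL, 22), (27, HND, 14), (27, HND, 27), (27, HND, 37), (35, SFO, 17), (35, SFO, 35), (35, SFO, 4), (37, HND, 14), (37, HND, 27), (37, HND, 37), (4, SFO, 17), (4, SFO, 35), (4, SFO, 4)}.
Apply σ_{fno > fno2}; surviving tuples: {(17, SFO, 4), (22, ATL, 13), (27, HND, 14), (35, SFO, 17), (35, SFO, 4), (37, HND, 14), (37, HND, 27)}
Keep only column(s) src, fno, fno2: {(ATL, 22, 13), (HND, 27, 14), (HND, 37, 14), (HND, 37, 27), (SFO, 17, 4), (SFO, 35, 17), (SFO, 35, 4)}

{(ATL, 22, 13), (HND, 27, 14), (HND, 37, 14), (HND, 37, 27), (SFO, 17, 4), (SFO, 35, 17), (SFO, 35, 4)}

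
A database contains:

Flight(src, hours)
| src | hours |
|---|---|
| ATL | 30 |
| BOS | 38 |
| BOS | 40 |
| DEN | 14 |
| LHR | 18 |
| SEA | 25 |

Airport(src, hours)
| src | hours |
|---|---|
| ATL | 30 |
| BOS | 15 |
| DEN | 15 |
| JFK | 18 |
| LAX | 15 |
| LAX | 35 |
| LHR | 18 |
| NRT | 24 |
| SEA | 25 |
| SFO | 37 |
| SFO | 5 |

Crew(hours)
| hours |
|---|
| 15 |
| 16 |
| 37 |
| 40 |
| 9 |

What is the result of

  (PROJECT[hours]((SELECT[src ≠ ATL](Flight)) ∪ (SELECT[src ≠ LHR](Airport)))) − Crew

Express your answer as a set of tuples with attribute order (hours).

{14, 18, 24, 25, 30, 35, 38, 5}

Filtering on src ≠ ATL leaves {(BOS, 38), (BOS, 40), (DEN, 14), (LHR, 18), (SEA, 25)}.
Filtering on src ≠ LHR leaves {(ATL, 30), (BOS, 15), (DEN, 15), (JFK, 18), (LAX, 15), (LAX, 35), (NRT, 24), (SEA, 25), (SFO, 37), (SFO, 5)}.
Taking the union: {(ATL, 30), (BOS, 15), (BOS, 38), (BOS, 40), (DEN, 14), (DEN, 15), (JFK, 18), (LAX, 15), (LAX, 35), (LHR, 18), (NRT, 24), (SEA, 25), (SFO, 37), (SFO, 5)}
Keep only column(s) hours (3 duplicate(s) eliminated): {14, 15, 18, 24, 25, 30, 35, 37, 38, 40, 5}
Taking the difference: {14, 18, 24, 25, 30, 35, 38, 5}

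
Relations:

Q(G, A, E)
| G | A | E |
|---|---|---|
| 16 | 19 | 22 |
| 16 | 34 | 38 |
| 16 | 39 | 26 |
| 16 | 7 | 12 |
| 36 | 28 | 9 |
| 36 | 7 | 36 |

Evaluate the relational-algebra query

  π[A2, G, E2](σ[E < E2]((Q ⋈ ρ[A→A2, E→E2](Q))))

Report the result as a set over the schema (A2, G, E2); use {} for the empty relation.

{(19, 16, 22), (34, 16, 38), (39, 16, 26), (7, 36, 36)}

ρ[A→A2, E→E2]: schema becomes (G, A2, E2); tuples unchanged.
Q ⋈ ρ[A→A2, E→E2](Q) (natural join on G): {(16, 19, 22, 19, 22), (16, 19, 22, 34, 38), (16, 19, 22, 39, 26), (16, 19, 22, 7, 12), (16, 34, 38, 19, 22), (16, 34, 38, 34, 38), (16, 34, 38, 39, 26), (16, 34, 38, 7, 12), (16, 39, 26, 19, 22), (16, 39, 26, 34, 38), (16, 39, 26, 39, 26), (16, 39, 26, 7, 12), (16, 7, 12, 19, 22), (16, 7, 12, 34, 38), (16, 7, 12, 39, 26), (16, 7, 12, 7, 12), (36, 28, 9, 28, 9), (36, 28, 9, 7, 36), (36, 7, 36, 28, 9), (36, 7, 36, 7, 36)}
σ[E < E2]: keep tuples satisfying E < E2 → {(16, 19, 22, 34, 38), (16, 19, 22, 39, 26), (16, 39, 26, 34, 38), (16, 7, 12, 19, 22), (16, 7, 12, 34, 38), (16, 7, 12, 39, 26), (36, 28, 9, 7, 36)}
π_{A2, G, E2} gives {(19, 16, 22), (34, 16, 38), (39, 16, 26), (7, 36, 36)} (3 duplicate(s) eliminated).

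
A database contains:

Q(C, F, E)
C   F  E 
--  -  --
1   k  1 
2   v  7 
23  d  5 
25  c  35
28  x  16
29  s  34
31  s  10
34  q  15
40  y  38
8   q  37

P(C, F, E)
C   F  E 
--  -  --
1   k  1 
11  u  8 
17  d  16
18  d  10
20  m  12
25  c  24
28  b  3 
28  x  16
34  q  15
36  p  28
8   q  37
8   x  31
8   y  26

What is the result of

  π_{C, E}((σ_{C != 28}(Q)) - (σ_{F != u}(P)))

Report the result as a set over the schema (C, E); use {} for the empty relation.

σ[C != 28]: keep tuples satisfying C != 28 → {(1, k, 1), (2, v, 7), (23, d, 5), (25, c, 35), (29, s, 34), (31, s, 10), (34, q, 15), (40, y, 38), (8, q, 37)}
σ[F != u]: keep tuples satisfying F != u → {(1, k, 1), (17, d, 16), (18, d, 10), (20, m, 12), (25, c, 24), (28, b, 3), (28, x, 16), (34, q, 15), (36, p, 28), (8, q, 37), (8, x, 31), (8, y, 26)}
Taking the difference: {(2, v, 7), (23, d, 5), (25, c, 35), (29, s, 34), (31, s, 10), (40, y, 38)}
Projecting to C, E: {(2, 7), (23, 5), (25, 35), (29, 34), (31, 10), (40, 38)}

{(2, 7), (23, 5), (25, 35), (29, 34), (31, 10), (40, 38)}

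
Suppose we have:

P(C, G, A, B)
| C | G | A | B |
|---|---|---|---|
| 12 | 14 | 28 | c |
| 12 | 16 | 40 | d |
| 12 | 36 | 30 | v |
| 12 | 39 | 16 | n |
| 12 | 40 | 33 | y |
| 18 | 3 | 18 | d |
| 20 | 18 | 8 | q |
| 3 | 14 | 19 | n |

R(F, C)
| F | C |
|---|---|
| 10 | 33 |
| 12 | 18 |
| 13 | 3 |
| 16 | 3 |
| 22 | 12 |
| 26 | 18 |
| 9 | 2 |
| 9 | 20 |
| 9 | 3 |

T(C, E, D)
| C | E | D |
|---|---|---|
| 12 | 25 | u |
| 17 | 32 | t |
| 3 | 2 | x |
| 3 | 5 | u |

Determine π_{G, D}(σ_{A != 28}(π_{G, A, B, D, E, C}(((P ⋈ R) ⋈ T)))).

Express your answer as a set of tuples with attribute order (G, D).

Natural join on C: {(12, 14, 28, c, 22), (12, 16, 40, d, 22), (12, 36, 30, v, 22), (12, 39, 16, n, 22), (12, 40, 33, y, 22), (18, 3, 18, d, 12), (18, 3, 18, d, 26), (20, 18, 8, q, 9), (3, 14, 19, n, 13), (3, 14, 19, n, 16), (3, 14, 19, n, 9)}
Natural join on C: {(12, 14, 28, c, 22, 25, u), (12, 16, 40, d, 22, 25, u), (12, 36, 30, v, 22, 25, u), (12, 39, 16, n, 22, 25, u), (12, 40, 33, y, 22, 25, u), (3, 14, 19, n, 13, 2, x), (3, 14, 19, n, 13, 5, u), (3, 14, 19, n, 16, 2, x), (3, 14, 19, n, 16, 5, u), (3, 14, 19, n, 9, 2, x), (3, 14, 19, n, 9, 5, u)}
Keep only column(s) G, A, B, D, E, C (4 duplicate(s) eliminated): {(14, 19, n, u, 5, 3), (14, 19, n, x, 2, 3), (14, 28, c, u, 25, 12), (16, 40, d, u, 25, 12), (36, 30, v, u, 25, 12), (39, 16, n, u, 25, 12), (40, 33, y, u, 25, 12)}
Filtering on A != 28 leaves {(14, 19, n, u, 5, 3), (14, 19, n, x, 2, 3), (16, 40, d, u, 25, 12), (36, 30, v, u, 25, 12), (39, 16, n, u, 25, 12), (40, 33, y, u, 25, 12)}.
Keep only column(s) G, D: {(14, u), (14, x), (16, u), (36, u), (39, u), (40, u)}

{(14, u), (14, x), (16, u), (36, u), (39, u), (40, u)}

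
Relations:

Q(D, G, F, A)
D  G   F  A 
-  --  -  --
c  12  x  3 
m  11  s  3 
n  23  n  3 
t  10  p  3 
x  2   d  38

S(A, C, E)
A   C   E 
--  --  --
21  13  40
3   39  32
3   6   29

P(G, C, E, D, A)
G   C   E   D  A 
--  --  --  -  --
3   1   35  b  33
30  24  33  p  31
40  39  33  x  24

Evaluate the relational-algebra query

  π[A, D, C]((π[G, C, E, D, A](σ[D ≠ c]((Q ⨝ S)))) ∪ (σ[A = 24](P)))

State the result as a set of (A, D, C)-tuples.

Natural join on A: {(c, 12, x, 3, 39, 32), (c, 12, x, 3, 6, 29), (m, 11, s, 3, 39, 32), (m, 11, s, 3, 6, 29), (n, 23, n, 3, 39, 32), (n, 23, n, 3, 6, 29), (t, 10, p, 3, 39, 32), (t, 10, p, 3, 6, 29)}
Apply σ_{D ≠ c}; surviving tuples: {(m, 11, s, 3, 39, 32), (m, 11, s, 3, 6, 29), (n, 23, n, 3, 39, 32), (n, 23, n, 3, 6, 29), (t, 10, p, 3, 39, 32), (t, 10, p, 3, 6, 29)}
Keep only column(s) G, C, E, D, A: {(10, 39, 32, t, 3), (10, 6, 29, t, 3), (11, 39, 32, m, 3), (11, 6, 29, m, 3), (23, 39, 32, n, 3), (23, 6, 29, n, 3)}
Apply σ_{A = 24}; surviving tuples: {(40, 39, 33, x, 24)}
Union: {(10, 39, 32, t, 3), (10, 6, 29, t, 3), (11, 39, 32, m, 3), (11, 6, 29, m, 3), (23, 39, 32, n, 3), (23, 6, 29, n, 3)} with {(40, 39, 33, x, 24)} → {(10, 39, 32, t, 3), (10, 6, 29, t, 3), (11, 39, 32, m, 3), (11, 6, 29, m, 3), (23, 39, 32, n, 3), (23, 6, 29, n, 3), (40, 39, 33, x, 24)}
Keep only column(s) A, D, C: {(24, x, 39), (3, m, 39), (3, m, 6), (3, n, 39), (3, n, 6), (3, t, 39), (3, t, 6)}

{(24, x, 39), (3, m, 39), (3, m, 6), (3, n, 39), (3, n, 6), (3, t, 39), (3, t, 6)}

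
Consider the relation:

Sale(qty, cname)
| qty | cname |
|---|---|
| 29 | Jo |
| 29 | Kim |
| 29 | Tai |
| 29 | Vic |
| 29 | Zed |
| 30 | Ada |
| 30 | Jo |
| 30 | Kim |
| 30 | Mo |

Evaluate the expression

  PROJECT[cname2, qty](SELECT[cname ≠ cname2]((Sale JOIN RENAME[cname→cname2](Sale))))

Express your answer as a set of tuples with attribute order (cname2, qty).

ρ[cname→cname2]: schema becomes (qty, cname2); tuples unchanged.
Joining Sale and RENAME[cname→cname2](Sale) on qty yields {(29, Jo, Jo), (29, Jo, Kim), (29, Jo, Tai), (29, Jo, Vic), (29, Jo, Zed), (29, Kim, Jo), (29, Kim, Kim), (29, Kim, Tai), (29, Kim, Vic), (29, Kim, Zed), (29, Tai, Jo), (29, Tai, Kim), (29, Tai, Tai), (29, Tai, Vic), (29, Tai, Zed), (29, Vic, Jo), (29, Vic, Kim), (29, Vic, Tai), (29, Vic, Vic), (29, Vic, Zed), (29, Zed, Jo), (29, Zed, Kim), (29, Zed, Tai), (29, Zed, Vic), (29, Zed, Zed), (30, Ada, Ada), (30, Ada, Jo), (30, Ada, Kim), (30, Ada, Mo), (30, Jo, Ada), (30, Jo, Jo), (30, Jo, Kim), (30, Jo, Mo), (30, Kim, Ada), (30, Kim, Jo), (30, Kim, Kim), (30, Kim, Mo), (30, Mo, Ada), (30, Mo, Jo), (30, Mo, Kim), (30, Mo, Mo)}.
Filtering on cname ≠ cname2 leaves {(29, Jo, Kim), (29, Jo, Tai), (29, Jo, Vic), (29, Jo, Zed), (29, Kim, Jo), (29, Kim, Tai), (29, Kim, Vic), (29, Kim, Zed), (29, Tai, Jo), (29, Tai, Kim), (29, Tai, Vic), (29, Tai, Zed), (29, Vic, Jo), (29, Vic, Kim), (29, Vic, Tai), (29, Vic, Zed), (29, Zed, Jo), (29, Zed, Kim), (29, Zed, Tai), (29, Zed, Vic), (30, Ada, Jo), (30, Ada, Kim), (30, Ada, Mo), (30, Jo, Ada), (30, Jo, Kim), (30, Jo, Mo), (30, Kim, Ada), (30, Kim, Jo), (30, Kim, Mo), (30, Mo, Ada), (30, Mo, Jo), (30, Mo, Kim)}.
Projecting to cname2, qty (23 duplicate(s) eliminated): {(Ada, 30), (Jo, 29), (Jo, 30), (Kim, 29), (Kim, 30), (Mo, 30), (Tai, 29), (Vic, 29), (Zed, 29)}

{(Ada, 30), (Jo, 29), (Jo, 30), (Kim, 29), (Kim, 30), (Mo, 30), (Tai, 29), (Vic, 29), (Zed, 29)}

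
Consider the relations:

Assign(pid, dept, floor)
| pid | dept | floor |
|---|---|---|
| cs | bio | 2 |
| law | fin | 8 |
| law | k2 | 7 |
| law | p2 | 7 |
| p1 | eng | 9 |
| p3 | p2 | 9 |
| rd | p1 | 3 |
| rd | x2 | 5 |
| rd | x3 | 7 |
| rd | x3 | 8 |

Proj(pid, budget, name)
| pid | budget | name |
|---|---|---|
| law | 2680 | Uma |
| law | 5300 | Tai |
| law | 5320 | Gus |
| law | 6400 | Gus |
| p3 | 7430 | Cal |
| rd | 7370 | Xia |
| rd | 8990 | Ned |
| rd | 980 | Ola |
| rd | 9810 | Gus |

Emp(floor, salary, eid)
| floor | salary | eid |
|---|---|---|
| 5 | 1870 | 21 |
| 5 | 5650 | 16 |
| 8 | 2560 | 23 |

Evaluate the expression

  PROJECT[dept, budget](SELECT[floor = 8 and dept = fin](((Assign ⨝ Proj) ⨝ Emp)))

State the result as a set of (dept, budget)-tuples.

Joining Assign and Proj on pid yields {(law, fin, 8, 2680, Uma), (law, fin, 8, 5300, Tai), (law, fin, 8, 5320, Gus), (law, fin, 8, 6400, Gus), (law, k2, 7, 2680, Uma), (law, k2, 7, 5300, Tai), (law, k2, 7, 5320, Gus), (law, k2, 7, 6400, Gus), (law, p2, 7, 2680, Uma), (law, p2, 7, 5300, Tai), (law, p2, 7, 5320, Gus), (law, p2, 7, 6400, Gus), (p3, p2, 9, 7430, Cal), (rd, p1, 3, 7370, Xia), (rd, p1, 3, 8990, Ned), (rd, p1, 3, 980, Ola), (rd, p1, 3, 9810, Gus), (rd, x2, 5, 7370, Xia), (rd, x2, 5, 8990, Ned), (rd, x2, 5, 980, Ola), (rd, x2, 5, 9810, Gus), (rd, x3, 7, 7370, Xia), (rd, x3, 7, 8990, Ned), (rd, x3, 7, 980, Ola), (rd, x3, 7, 9810, Gus), (rd, x3, 8, 7370, Xia), (rd, x3, 8, 8990, Ned), (rd, x3, 8, 980, Ola), (rd, x3, 8, 9810, Gus)}.
Joining (Assign ⨝ Proj) and Emp on floor yields {(law, fin, 8, 2680, Uma, 2560, 23), (law, fin, 8, 5300, Tai, 2560, 23), (law, fin, 8, 5320, Gus, 2560, 23), (law, fin, 8, 6400, Gus, 2560, 23), (rd, x2, 5, 7370, Xia, 1870, 21), (rd, x2, 5, 7370, Xia, 5650, 16), (rd, x2, 5, 8990, Ned, 1870, 21), (rd, x2, 5, 8990, Ned, 5650, 16), (rd, x2, 5, 980, Ola, 1870, 21), (rd, x2, 5, 980, Ola, 5650, 16), (rd, x2, 5, 9810, Gus, 1870, 21), (rd, x2, 5, 9810, Gus, 5650, 16), (rd, x3, 8, 7370, Xia, 2560, 23), (rd, x3, 8, 8990, Ned, 2560, 23), (rd, x3, 8, 980, Ola, 2560, 23), (rd, x3, 8, 9810, Gus, 2560, 23)}.
σ[floor = 8 and dept = fin]: keep tuples satisfying floor = 8 and dept = fin → {(law, fin, 8, 2680, Uma, 2560, 23), (law, fin, 8, 5300, Tai, 2560, 23), (law, fin, 8, 5320, Gus, 2560, 23), (law, fin, 8, 6400, Gus, 2560, 23)}
Keep only column(s) dept, budget: {(fin, 2680), (fin, 5300), (fin, 5320), (fin, 6400)}

{(fin, 2680), (fin, 5300), (fin, 5320), (fin, 6400)}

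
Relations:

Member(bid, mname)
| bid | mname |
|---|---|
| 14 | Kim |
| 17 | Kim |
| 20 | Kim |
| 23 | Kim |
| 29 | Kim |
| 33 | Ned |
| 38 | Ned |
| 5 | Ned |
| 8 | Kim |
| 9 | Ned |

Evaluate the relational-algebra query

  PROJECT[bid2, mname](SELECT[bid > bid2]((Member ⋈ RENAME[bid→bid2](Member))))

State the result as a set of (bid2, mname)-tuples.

{(14, Kim), (17, Kim), (20, Kim), (23, Kim), (33, Ned), (5, Ned), (8, Kim), (9, Ned)}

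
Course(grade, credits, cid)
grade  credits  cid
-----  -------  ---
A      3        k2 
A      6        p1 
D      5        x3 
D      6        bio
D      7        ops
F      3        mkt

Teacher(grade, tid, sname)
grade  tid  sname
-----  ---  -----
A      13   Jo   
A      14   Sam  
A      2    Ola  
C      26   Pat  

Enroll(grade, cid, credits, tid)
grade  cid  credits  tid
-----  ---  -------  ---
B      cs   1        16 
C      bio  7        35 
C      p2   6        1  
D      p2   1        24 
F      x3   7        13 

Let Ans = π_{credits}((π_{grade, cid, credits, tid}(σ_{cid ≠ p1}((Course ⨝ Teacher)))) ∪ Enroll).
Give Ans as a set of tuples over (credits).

Joining Course and Teacher on grade yields {(A, 3, k2, 13, Jo), (A, 3, k2, 14, Sam), (A, 3, k2, 2, Ola), (A, 6, p1, 13, Jo), (A, 6, p1, 14, Sam), (A, 6, p1, 2, Ola)}.
Filtering on cid ≠ p1 leaves {(A, 3, k2, 13, Jo), (A, 3, k2, 14, Sam), (A, 3, k2, 2, Ola)}.
Keep only column(s) grade, cid, credits, tid: {(A, k2, 3, 13), (A, k2, 3, 14), (A, k2, 3, 2)}
Union: {(A, k2, 3, 13), (A, k2, 3, 14), (A, k2, 3, 2)} with {(B, cs, 1, 16), (C, bio, 7, 35), (C, p2, 6, 1), (D, p2, 1, 24), (F, x3, 7, 13)} → {(A, k2, 3, 13), (A, k2, 3, 14), (A, k2, 3, 2), (B, cs, 1, 16), (C, bio, 7, 35), (C, p2, 6, 1), (D, p2, 1, 24), (F, x3, 7, 13)}
Keep only column(s) credits (4 duplicate(s) eliminated): {1, 3, 6, 7}

{1, 3, 6, 7}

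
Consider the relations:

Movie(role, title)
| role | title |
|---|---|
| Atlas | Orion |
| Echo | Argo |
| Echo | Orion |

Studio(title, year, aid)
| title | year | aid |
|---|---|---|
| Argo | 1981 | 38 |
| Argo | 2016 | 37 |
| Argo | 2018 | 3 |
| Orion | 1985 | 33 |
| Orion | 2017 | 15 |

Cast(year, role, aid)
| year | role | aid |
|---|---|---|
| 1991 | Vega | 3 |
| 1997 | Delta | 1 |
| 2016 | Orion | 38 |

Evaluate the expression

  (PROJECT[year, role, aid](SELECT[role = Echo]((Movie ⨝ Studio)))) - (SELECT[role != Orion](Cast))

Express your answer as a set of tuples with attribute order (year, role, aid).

Natural join on title: {(Atlas, Orion, 1985, 33), (Atlas, Orion, 2017, 15), (Echo, Argo, 1981, 38), (Echo, Argo, 2016, 37), (Echo, Argo, 2018, 3), (Echo, Orion, 1985, 33), (Echo, Orion, 2017, 15)}
Filtering on role = Echo leaves {(Echo, Argo, 1981, 38), (Echo, Argo, 2016, 37), (Echo, Argo, 2018, 3), (Echo, Orion, 1985, 33), (Echo, Orion, 2017, 15)}.
Keep only column(s) year, role, aid: {(1981, Echo, 38), (1985, Echo, 33), (2016, Echo, 37), (2017, Echo, 15), (2018, Echo, 3)}
Filtering on role != Orion leaves {(1991, Vega, 3), (1997, Delta, 1)}.
Difference: {(1981, Echo, 38), (1985, Echo, 33), (2016, Echo, 37), (2017, Echo, 15), (2018, Echo, 3)} with {(1991, Vega, 3), (1997, Delta, 1)} → {(1981, Echo, 38), (1985, Echo, 33), (2016, Echo, 37), (2017, Echo, 15), (2018, Echo, 3)}

{(1981, Echo, 38), (1985, Echo, 33), (2016, Echo, 37), (2017, Echo, 15), (2018, Echo, 3)}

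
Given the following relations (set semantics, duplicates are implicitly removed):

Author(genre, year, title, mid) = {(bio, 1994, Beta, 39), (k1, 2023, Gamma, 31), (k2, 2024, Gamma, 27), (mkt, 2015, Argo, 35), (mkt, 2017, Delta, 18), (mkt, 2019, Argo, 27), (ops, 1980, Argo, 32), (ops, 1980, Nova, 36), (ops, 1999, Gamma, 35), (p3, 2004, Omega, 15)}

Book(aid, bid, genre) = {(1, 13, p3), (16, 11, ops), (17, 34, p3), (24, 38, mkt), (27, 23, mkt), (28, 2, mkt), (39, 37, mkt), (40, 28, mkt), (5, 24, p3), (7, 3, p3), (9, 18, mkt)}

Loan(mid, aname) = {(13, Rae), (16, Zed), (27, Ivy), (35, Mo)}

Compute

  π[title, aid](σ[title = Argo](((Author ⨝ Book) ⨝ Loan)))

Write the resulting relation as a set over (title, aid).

{(Argo, 24), (Argo, 27), (Argo, 28), (Argo, 39), (Argo, 40), (Argo, 9)}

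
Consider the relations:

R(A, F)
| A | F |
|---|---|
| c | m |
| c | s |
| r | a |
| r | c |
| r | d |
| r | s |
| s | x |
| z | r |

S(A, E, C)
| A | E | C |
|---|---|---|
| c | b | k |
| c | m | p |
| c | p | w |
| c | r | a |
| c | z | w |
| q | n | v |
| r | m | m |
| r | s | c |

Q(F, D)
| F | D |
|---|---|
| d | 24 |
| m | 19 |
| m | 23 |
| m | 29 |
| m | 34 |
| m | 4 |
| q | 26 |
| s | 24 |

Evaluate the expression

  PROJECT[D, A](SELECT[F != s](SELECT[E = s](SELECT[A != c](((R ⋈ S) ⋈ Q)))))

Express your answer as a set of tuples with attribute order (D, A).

{(24, r)}

Natural join on A: {(c, m, b, k), (c, m, m, p), (c, m, p, w), (c, m, r, a), (c, m, z, w), (c, s, b, k), (c, s, m, p), (c, s, p, w), (c, s, r, a), (c, s, z, w), (r, a, m, m), (r, a, s, c), (r, c, m, m), (r, c, s, c), (r, d, m, m), (r, d, s, c), (r, s, m, m), (r, s, s, c)}
Natural join on F: {(c, m, b, k, 19), (c, m, b, k, 23), (c, m, b, k, 29), (c, m, b, k, 34), (c, m, b, k, 4), (c, m, m, p, 19), (c, m, m, p, 23), (c, m, m, p, 29), (c, m, m, p, 34), (c, m, m, p, 4), (c, m, p, w, 19), (c, m, p, w, 23), (c, m, p, w, 29), (c, m, p, w, 34), (c, m, p, w, 4), (c, m, r, a, 19), (c, m, r, a, 23), (c, m, r, a, 29), (c, m, r, a, 34), (c, m, r, a, 4), (c, m, z, w, 19), (c, m, z, w, 23), (c, m, z, w, 29), (c, m, z, w, 34), (c, m, z, w, 4), (c, s, b, k, 24), (c, s, m, p, 24), (c, s, p, w, 24), (c, s, r, a, 24), (c, s, z, w, 24), (r, d, m, m, 24), (r, d, s, c, 24), (r, s, m, m, 24), (r, s, s, c, 24)}
Apply σ_{A != c}; surviving tuples: {(r, d, m, m, 24), (r, d, s, c, 24), (r, s, m, m, 24), (r, s, s, c, 24)}
Apply σ_{E = s}; surviving tuples: {(r, d, s, c, 24), (r, s, s, c, 24)}
Apply σ_{F != s}; surviving tuples: {(r, d, s, c, 24)}
π_{D, A} gives {(24, r)}.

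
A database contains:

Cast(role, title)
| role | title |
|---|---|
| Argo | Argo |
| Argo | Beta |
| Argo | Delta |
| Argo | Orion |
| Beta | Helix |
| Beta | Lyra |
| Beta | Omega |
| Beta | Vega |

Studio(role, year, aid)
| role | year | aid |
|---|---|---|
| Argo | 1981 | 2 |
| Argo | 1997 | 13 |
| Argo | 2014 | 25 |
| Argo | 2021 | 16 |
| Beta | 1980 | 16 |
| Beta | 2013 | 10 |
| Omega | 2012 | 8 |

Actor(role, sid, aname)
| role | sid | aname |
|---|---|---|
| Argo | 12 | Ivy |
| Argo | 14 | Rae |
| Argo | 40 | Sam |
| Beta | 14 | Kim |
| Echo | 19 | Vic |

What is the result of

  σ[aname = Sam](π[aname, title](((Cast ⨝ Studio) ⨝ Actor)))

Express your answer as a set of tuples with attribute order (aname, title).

{(Sam, Argo), (Sam, Beta), (Sam, Delta), (Sam, Orion)}

Natural join on role: {(Argo, Argo, 1981, 2), (Argo, Argo, 1997, 13), (Argo, Argo, 2014, 25), (Argo, Argo, 2021, 16), (Argo, Beta, 1981, 2), (Argo, Beta, 1997, 13), (Argo, Beta, 2014, 25), (Argo, Beta, 2021, 16), (Argo, Delta, 1981, 2), (Argo, Delta, 1997, 13), (Argo, Delta, 2014, 25), (Argo, Delta, 2021, 16), (Argo, Orion, 1981, 2), (Argo, Orion, 1997, 13), (Argo, Orion, 2014, 25), (Argo, Orion, 2021, 16), (Beta, Helix, 1980, 16), (Beta, Helix, 2013, 10), (Beta, Lyra, 1980, 16), (Beta, Lyra, 2013, 10), (Beta, Omega, 1980, 16), (Beta, Omega, 2013, 10), (Beta, Vega, 1980, 16), (Beta, Vega, 2013, 10)}
Natural join on role: {(Argo, Argo, 1981, 2, 12, Ivy), (Argo, Argo, 1981, 2, 14, Rae), (Argo, Argo, 1981, 2, 40, Sam), (Argo, Argo, 1997, 13, 12, Ivy), (Argo, Argo, 1997, 13, 14, Rae), (Argo, Argo, 1997, 13, 40, Sam), (Argo, Argo, 2014, 25, 12, Ivy), (Argo, Argo, 2014, 25, 14, Rae), (Argo, Argo, 2014, 25, 40, Sam), (Argo, Argo, 2021, 16, 12, Ivy), (Argo, Argo, 2021, 16, 14, Rae), (Argo, Argo, 2021, 16, 40, Sam), (Argo, Beta, 1981, 2, 12, Ivy), (Argo, Beta, 1981, 2, 14, Rae), (Argo, Beta, 1981, 2, 40, Sam), (Argo, Beta, 1997, 13, 12, Ivy), (Argo, Beta, 1997, 13, 14, Rae), (Argo, Beta, 1997, 13, 40, Sam), (Argo, Beta, 2014, 25, 12, Ivy), (Argo, Beta, 2014, 25, 14, Rae), (Argo, Beta, 2014, 25, 40, Sam), (Argo, Beta, 2021, 16, 12, Ivy), (Argo, Beta, 2021, 16, 14, Rae), (Argo, Beta, 2021, 16, 40, Sam), (Argo, Delta, 1981, 2, 12, Ivy), (Argo, Delta, 1981, 2, 14, Rae), (Argo, Delta, 1981, 2, 40, Sam), (Argo, Delta, 1997, 13, 12, Ivy), (Argo, Delta, 1997, 13, 14, Rae), (Argo, Delta, 1997, 13, 40, Sam), (Argo, Delta, 2014, 25, 12, Ivy), (Argo, Delta, 2014, 25, 14, Rae), (Argo, Delta, 2014, 25, 40, Sam), (Argo, Delta, 2021, 16, 12, Ivy), (Argo, Delta, 2021, 16, 14, Rae), (Argo, Delta, 2021, 16, 40, Sam), (Argo, Orion, 1981, 2, 12, Ivy), (Argo, Orion, 1981, 2, 14, Rae), (Argo, Orion, 1981, 2, 40, Sam), (Argo, Orion, 1997, 13, 12, Ivy), (Argo, Orion, 1997, 13, 14, Rae), (Argo, Orion, 1997, 13, 40, Sam), (Argo, Orion, 2014, 25, 12, Ivy), (Argo, Orion, 2014, 25, 14, Rae), (Argo, Orion, 2014, 25, 40, Sam), (Argo, Orion, 2021, 16, 12, Ivy), (Argo, Orion, 2021, 16, 14, Rae), (Argo, Orion, 2021, 16, 40, Sam), (Beta, Helix, 1980, 16, 14, Kim), (Beta, Helix, 2013, 10, 14, Kim), (Beta, Lyra, 1980, 16, 14, Kim), (Beta, Lyra, 2013, 10, 14, Kim), (Beta, Omega, 1980, 16, 14, Kim), (Beta, Omega, 2013, 10, 14, Kim), (Beta, Vega, 1980, 16, 14, Kim), (Beta, Vega, 2013, 10, 14, Kim)}
π_{aname, title} gives {(Ivy, Argo), (Ivy, Beta), (Ivy, Delta), (Ivy, Orion), (Kim, Helix), (Kim, Lyra), (Kim, Omega), (Kim, Vega), (Rae, Argo), (Rae, Beta), (Rae, Delta), (Rae, Orion), (Sam, Argo), (Sam, Beta), (Sam, Delta), (Sam, Orion)} (40 duplicate(s) eliminated).
σ[aname = Sam]: keep tuples satisfying aname = Sam → {(Sam, Argo), (Sam, Beta), (Sam, Delta), (Sam, Orion)}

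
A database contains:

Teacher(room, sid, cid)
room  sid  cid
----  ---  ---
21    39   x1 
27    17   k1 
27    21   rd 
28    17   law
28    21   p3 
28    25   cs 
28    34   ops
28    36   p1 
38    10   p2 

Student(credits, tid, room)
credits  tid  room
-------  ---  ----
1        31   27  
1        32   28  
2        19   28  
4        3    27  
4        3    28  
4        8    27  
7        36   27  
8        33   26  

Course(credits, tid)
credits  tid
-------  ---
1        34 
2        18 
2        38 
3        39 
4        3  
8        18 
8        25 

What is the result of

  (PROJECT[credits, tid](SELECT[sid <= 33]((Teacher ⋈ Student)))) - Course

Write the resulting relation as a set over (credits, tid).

{(1, 31), (1, 32), (2, 19), (4, 8), (7, 36)}

Natural join on room: {(27, 17, k1, 1, 31), (27, 17, k1, 4, 3), (27, 17, k1, 4, 8), (27, 17, k1, 7, 36), (27, 21, rd, 1, 31), (27, 21, rd, 4, 3), (27, 21, rd, 4, 8), (27, 21, rd, 7, 36), (28, 17, law, 1, 32), (28, 17, law, 2, 19), (28, 17, law, 4, 3), (28, 21, p3, 1, 32), (28, 21, p3, 2, 19), (28, 21, p3, 4, 3), (28, 25, cs, 1, 32), (28, 25, cs, 2, 19), (28, 25, cs, 4, 3), (28, 34, ops, 1, 32), (28, 34, ops, 2, 19), (28, 34, ops, 4, 3), (28, 36, p1, 1, 32), (28, 36, p1, 2, 19), (28, 36, p1, 4, 3)}
Apply σ_{sid <= 33}; surviving tuples: {(27, 17, k1, 1, 31), (27, 17, k1, 4, 3), (27, 17, k1, 4, 8), (27, 17, k1, 7, 36), (27, 21, rd, 1, 31), (27, 21, rd, 4, 3), (27, 21, rd, 4, 8), (27, 21, rd, 7, 36), (28, 17, law, 1, 32), (28, 17, law, 2, 19), (28, 17, law, 4, 3), (28, 21, p3, 1, 32), (28, 21, p3, 2, 19), (28, 21, p3, 4, 3), (28, 25, cs, 1, 32), (28, 25, cs, 2, 19), (28, 25, cs, 4, 3)}
π[credits, tid]: project onto (credits, tid) (11 duplicate(s) eliminated) → {(1, 31), (1, 32), (2, 19), (4, 3), (4, 8), (7, 36)}
Difference: {(1, 31), (1, 32), (2, 19), (4, 3), (4, 8), (7, 36)} with {(1, 34), (2, 18), (2, 38), (3, 39), (4, 3), (8, 18), (8, 25)} → {(1, 31), (1, 32), (2, 19), (4, 8), (7, 36)}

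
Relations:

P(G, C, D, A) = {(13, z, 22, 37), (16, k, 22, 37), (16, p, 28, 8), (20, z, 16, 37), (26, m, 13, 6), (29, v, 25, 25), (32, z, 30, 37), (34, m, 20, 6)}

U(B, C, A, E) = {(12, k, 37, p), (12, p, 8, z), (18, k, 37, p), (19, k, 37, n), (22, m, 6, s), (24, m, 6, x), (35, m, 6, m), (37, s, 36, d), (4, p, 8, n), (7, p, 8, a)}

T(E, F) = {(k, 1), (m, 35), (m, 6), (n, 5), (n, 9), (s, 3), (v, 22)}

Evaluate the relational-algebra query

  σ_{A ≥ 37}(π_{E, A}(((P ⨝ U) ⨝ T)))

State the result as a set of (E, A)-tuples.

P ⋈ U (natural join on C, A): {(16, k, 22, 37, 12, p), (16, k, 22, 37, 18, p), (16, k, 22, 37, 19, n), (16, p, 28, 8, 12, z), (16, p, 28, 8, 4, n), (16, p, 28, 8, 7, a), (26, m, 13, 6, 22, s), (26, m, 13, 6, 24, x), (26, m, 13, 6, 35, m), (34, m, 20, 6, 22, s), (34, m, 20, 6, 24, x), (34, m, 20, 6, 35, m)}
(P ⨝ U) ⋈ T (natural join on E): {(16, k, 22, 37, 19, n, 5), (16, k, 22, 37, 19, n, 9), (16, p, 28, 8, 4, n, 5), (16, p, 28, 8, 4, n, 9), (26, m, 13, 6, 22, s, 3), (26, m, 13, 6, 35, m, 35), (26, m, 13, 6, 35, m, 6), (34, m, 20, 6, 22, s, 3), (34, m, 20, 6, 35, m, 35), (34, m, 20, 6, 35, m, 6)}
π_{E, A} gives {(m, 6), (n, 37), (n, 8), (s, 6)} (6 duplicate(s) eliminated).
Filtering on A ≥ 37 leaves {(n, 37)}.

{(n, 37)}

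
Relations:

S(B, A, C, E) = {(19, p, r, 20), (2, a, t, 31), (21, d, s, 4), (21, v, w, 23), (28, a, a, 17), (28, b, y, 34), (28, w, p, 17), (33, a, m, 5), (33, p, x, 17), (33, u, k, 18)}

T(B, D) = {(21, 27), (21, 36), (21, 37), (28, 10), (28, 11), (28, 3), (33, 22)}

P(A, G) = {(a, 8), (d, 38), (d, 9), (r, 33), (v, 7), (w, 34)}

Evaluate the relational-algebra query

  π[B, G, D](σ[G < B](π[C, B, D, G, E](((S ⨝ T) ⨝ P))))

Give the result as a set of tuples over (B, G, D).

Natural join on B: {(21, d, s, 4, 27), (21, d, s, 4, 36), (21, d, s, 4, 37), (21, v, w, 23, 27), (21, v, w, 23, 36), (21, v, w, 23, 37), (28, a, a, 17, 10), (28, a, a, 17, 11), (28, a, a, 17, 3), (28, b, y, 34, 10), (28, b, y, 34, 11), (28, b, y, 34, 3), (28, w, p, 17, 10), (28, w, p, 17, 11), (28, w, p, 17, 3), (33, a, m, 5, 22), (33, p, x, 17, 22), (33, u, k, 18, 22)}
Natural join on A: {(21, d, s, 4, 27, 38), (21, d, s, 4, 27, 9), (21, d, s, 4, 36, 38), (21, d, s, 4, 36, 9), (21, d, s, 4, 37, 38), (21, d, s, 4, 37, 9), (21, v, w, 23, 27, 7), (21, v, w, 23, 36, 7), (21, v, w, 23, 37, 7), (28, a, a, 17, 10, 8), (28, a, a, 17, 11, 8), (28, a, a, 17, 3, 8), (28, w, p, 17, 10, 34), (28, w, p, 17, 11, 34), (28, w, p, 17, 3, 34), (33, a, m, 5, 22, 8)}
Keep only column(s) C, B, D, G, E: {(a, 28, 10, 8, 17), (a, 28, 11, 8, 17), (a, 28, 3, 8, 17), (m, 33, 22, 8, 5), (p, 28, 10, 34, 17), (p, 28, 11, 34, 17), (p, 28, 3, 34, 17), (s, 21, 27, 38, 4), (s, 21, 27, 9, 4), (s, 21, 36, 38, 4), (s, 21, 36, 9, 4), (s, 21, 37, 38, 4), (s, 21, 37, 9, 4), (w, 21, 27, 7, 23), (w, 21, 36, 7, 23), (w, 21, 37, 7, 23)}
Filtering on G < B leaves {(a, 28, 10, 8, 17), (a, 28, 11, 8, 17), (a, 28, 3, 8, 17), (m, 33, 22, 8, 5), (s, 21, 27, 9, 4), (s, 21, 36, 9, 4), (s, 21, 37, 9, 4), (w, 21, 27, 7, 23), (w, 21, 36, 7, 23), (w, 21, 37, 7, 23)}.
Keep only column(s) B, G, D: {(21, 7, 27), (21, 7, 36), (21, 7, 37), (21, 9, 27), (21, 9, 36), (21, 9, 37), (28, 8, 10), (28, 8, 11), (28, 8, 3), (33, 8, 22)}

{(21, 7, 27), (21, 7, 36), (21, 7, 37), (21, 9, 27), (21, 9, 36), (21, 9, 37), (28, 8, 10), (28, 8, 11), (28, 8, 3), (33, 8, 22)}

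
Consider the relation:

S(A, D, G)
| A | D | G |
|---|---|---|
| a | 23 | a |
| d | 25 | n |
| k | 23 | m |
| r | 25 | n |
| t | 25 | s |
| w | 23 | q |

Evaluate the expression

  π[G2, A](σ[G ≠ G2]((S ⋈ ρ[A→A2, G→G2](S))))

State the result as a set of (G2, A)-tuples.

ρ[A→A2, G→G2]: schema becomes (A2, D, G2); tuples unchanged.
Natural join on D: {(a, 23, a, a, a), (a, 23, a, k, m), (a, 23, a, w, q), (d, 25, n, d, n), (d, 25, n, r, n), (d, 25, n, t, s), (k, 23, m, a, a), (k, 23, m, k, m), (k, 23, m, w, q), (r, 25, n, d, n), (r, 25, n, r, n), (r, 25, n, t, s), (t, 25, s, d, n), (t, 25, s, r, n), (t, 25, s, t, s), (w, 23, q, a, a), (w, 23, q, k, m), (w, 23, q, w, q)}
σ[G ≠ G2]: keep tuples satisfying G ≠ G2 → {(a, 23, a, k, m), (a, 23, a, w, q), (d, 25, n, t, s), (k, 23, m, a, a), (k, 23, m, w, q), (r, 25, n, t, s), (t, 25, s, d, n), (t, 25, s, r, n), (w, 23, q, a, a), (w, 23, q, k, m)}
Projecting to G2, A (1 duplicate(s) eliminated): {(a, k), (a, w), (m, a), (m, w), (n, t), (q, a), (q, k), (s, d), (s, r)}

{(a, k), (a, w), (m, a), (m, w), (n, t), (q, a), (q, k), (s, d), (s, r)}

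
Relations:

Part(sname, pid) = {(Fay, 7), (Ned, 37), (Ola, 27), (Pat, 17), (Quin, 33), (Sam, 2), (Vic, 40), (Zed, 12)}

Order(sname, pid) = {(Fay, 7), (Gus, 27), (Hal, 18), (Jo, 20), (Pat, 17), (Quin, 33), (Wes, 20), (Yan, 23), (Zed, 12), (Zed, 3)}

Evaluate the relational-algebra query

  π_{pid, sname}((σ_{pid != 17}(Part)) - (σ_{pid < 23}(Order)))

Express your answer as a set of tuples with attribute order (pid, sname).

{(2, Sam), (27, Ola), (33, Quin), (37, Ned), (40, Vic)}

Filtering on pid != 17 leaves {(Fay, 7), (Ned, 37), (Ola, 27), (Quin, 33), (Sam, 2), (Vic, 40), (Zed, 12)}.
Filtering on pid < 23 leaves {(Fay, 7), (Hal, 18), (Jo, 20), (Pat, 17), (Wes, 20), (Zed, 12), (Zed, 3)}.
Taking the difference: {(Ned, 37), (Ola, 27), (Quin, 33), (Sam, 2), (Vic, 40)}
π_{pid, sname} gives {(2, Sam), (27, Ola), (33, Quin), (37, Ned), (40, Vic)}.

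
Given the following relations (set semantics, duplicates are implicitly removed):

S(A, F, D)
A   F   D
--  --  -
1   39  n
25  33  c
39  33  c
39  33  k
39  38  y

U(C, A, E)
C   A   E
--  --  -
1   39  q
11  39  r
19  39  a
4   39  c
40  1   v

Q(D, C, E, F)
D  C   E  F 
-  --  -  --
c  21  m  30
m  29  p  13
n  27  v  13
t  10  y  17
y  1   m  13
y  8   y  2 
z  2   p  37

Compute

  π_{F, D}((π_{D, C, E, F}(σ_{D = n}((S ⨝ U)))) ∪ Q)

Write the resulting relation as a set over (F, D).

Natural join on A: {(1, 39, n, 40, v), (39, 33, c, 1, q), (39, 33, c, 11, r), (39, 33, c, 19, a), (39, 33, c, 4, c), (39, 33, k, 1, q), (39, 33, k, 11, r), (39, 33, k, 19, a), (39, 33, k, 4, c), (39, 38, y, 1, q), (39, 38, y, 11, r), (39, 38, y, 19, a), (39, 38, y, 4, c)}
Apply σ_{D = n}; surviving tuples: {(1, 39, n, 40, v)}
π_{D, C, E, F} gives {(n, 40, v, 39)}.
Taking the union: {(c, 21, m, 30), (m, 29, p, 13), (n, 27, v, 13), (n, 40, v, 39), (t, 10, y, 17), (y, 1, m, 13), (y, 8, y, 2), (z, 2, p, 37)}
π_{F, D} gives {(13, m), (13, n), (13, y), (17, t), (2, y), (30, c), (37, z), (39, n)}.

{(13, m), (13, n), (13, y), (17, t), (2, y), (30, c), (37, z), (39, n)}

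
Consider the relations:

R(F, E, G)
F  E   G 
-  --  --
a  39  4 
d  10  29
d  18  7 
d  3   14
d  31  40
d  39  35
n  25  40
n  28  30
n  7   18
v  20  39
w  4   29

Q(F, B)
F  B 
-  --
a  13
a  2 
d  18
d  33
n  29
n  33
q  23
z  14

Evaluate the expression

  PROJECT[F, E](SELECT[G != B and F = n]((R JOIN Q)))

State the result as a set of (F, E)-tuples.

{(n, 25), (n, 28), (n, 7)}

Joining R and Q on F yields {(a, 39, 4, 13), (a, 39, 4, 2), (d, 10, 29, 18), (d, 10, 29, 33), (d, 18, 7, 18), (d, 18, 7, 33), (d, 3, 14, 18), (d, 3, 14, 33), (d, 31, 40, 18), (d, 31, 40, 33), (d, 39, 35, 18), (d, 39, 35, 33), (n, 25, 40, 29), (n, 25, 40, 33), (n, 28, 30, 29), (n, 28, 30, 33), (n, 7, 18, 29), (n, 7, 18, 33)}.
Apply σ_{G != B and F = n}; surviving tuples: {(n, 25, 40, 29), (n, 25, 40, 33), (n, 28, 30, 29), (n, 28, 30, 33), (n, 7, 18, 29), (n, 7, 18, 33)}
Projecting to F, E (3 duplicate(s) eliminated): {(n, 25), (n, 28), (n, 7)}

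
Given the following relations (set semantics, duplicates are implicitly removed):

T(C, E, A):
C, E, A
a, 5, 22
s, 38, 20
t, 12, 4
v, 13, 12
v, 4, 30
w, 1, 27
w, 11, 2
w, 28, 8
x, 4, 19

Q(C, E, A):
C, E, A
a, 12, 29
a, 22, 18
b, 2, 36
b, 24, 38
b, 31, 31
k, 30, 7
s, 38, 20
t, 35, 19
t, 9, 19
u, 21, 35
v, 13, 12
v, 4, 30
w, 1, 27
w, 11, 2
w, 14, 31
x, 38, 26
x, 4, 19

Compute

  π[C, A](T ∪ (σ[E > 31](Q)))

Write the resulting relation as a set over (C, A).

{(a, 22), (s, 20), (t, 19), (t, 4), (v, 12), (v, 30), (w, 2), (w, 27), (w, 8), (x, 19), (x, 26)}

Apply σ_{E > 31}; surviving tuples: {(s, 38, 20), (t, 35, 19), (x, 38, 26)}
Union: {(a, 5, 22), (s, 38, 20), (t, 12, 4), (v, 13, 12), (v, 4, 30), (w, 1, 27), (w, 11, 2), (w, 28, 8), (x, 4, 19)} with {(s, 38, 20), (t, 35, 19), (x, 38, 26)} → {(a, 5, 22), (s, 38, 20), (t, 12, 4), (t, 35, 19), (v, 13, 12), (v, 4, 30), (w, 1, 27), (w, 11, 2), (w, 28, 8), (x, 38, 26), (x, 4, 19)}
Keep only column(s) C, A: {(a, 22), (s, 20), (t, 19), (t, 4), (v, 12), (v, 30), (w, 2), (w, 27), (w, 8), (x, 19), (x, 26)}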